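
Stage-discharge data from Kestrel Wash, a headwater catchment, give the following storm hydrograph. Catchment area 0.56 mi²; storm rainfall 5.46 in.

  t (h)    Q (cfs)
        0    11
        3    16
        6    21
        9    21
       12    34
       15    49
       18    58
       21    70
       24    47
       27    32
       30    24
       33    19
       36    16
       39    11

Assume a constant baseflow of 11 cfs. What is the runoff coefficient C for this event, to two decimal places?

C ≈ 0.42

ΣQ_DR = 275.0 cfs; V = ΣQ_DR·Δt = 2.970 × 10^6 ft³.
Runoff depth d = V / A = 2.283 in.
C = d / P = 2.283 / 5.46 = 0.42.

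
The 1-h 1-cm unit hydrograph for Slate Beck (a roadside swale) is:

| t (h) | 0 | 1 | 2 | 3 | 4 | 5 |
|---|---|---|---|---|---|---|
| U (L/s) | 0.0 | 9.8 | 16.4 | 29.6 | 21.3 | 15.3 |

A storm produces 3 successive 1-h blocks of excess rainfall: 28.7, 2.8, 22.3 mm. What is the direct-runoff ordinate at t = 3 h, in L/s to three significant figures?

By discrete convolution, Q_j = Σ (P_i / 10 mm) · U_{j−i}.
At t = 3 h (j=3): Q = (28.7/10)·29.6 + (2.8/10)·16.4 + (22.3/10)·9.8 = 111 L/s.

Q ≈ 111 L/s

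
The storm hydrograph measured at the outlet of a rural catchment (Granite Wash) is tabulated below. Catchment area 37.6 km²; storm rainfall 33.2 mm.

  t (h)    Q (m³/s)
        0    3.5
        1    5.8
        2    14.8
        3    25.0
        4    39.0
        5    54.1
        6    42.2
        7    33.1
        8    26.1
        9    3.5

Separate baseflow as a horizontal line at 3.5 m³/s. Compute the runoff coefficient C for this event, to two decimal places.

ΣQ_DR = 212.1 m³/s; V = ΣQ_DR·Δt = 7.636 × 10^5 m³.
Runoff depth d = V / A = 20.31 mm.
C = d / P = 20.31 / 33.2 = 0.61.

C ≈ 0.61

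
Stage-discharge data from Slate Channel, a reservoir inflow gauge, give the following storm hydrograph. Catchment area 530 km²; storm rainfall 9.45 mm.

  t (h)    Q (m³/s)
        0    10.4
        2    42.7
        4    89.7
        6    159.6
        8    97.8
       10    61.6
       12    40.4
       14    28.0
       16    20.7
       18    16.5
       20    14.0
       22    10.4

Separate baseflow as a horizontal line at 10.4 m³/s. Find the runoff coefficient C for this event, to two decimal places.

C ≈ 0.67

ΣQ_DR = 467.0 m³/s; V = ΣQ_DR·Δt = 3.362 × 10^6 m³.
Runoff depth d = V / A = 6.344 mm.
C = d / P = 6.344 / 9.45 = 0.67.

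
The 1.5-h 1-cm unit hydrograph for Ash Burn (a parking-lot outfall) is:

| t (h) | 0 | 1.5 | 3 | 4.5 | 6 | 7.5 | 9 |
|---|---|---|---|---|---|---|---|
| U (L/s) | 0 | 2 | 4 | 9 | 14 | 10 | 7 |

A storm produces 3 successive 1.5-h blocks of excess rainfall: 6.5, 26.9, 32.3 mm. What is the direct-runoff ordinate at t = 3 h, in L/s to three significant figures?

By discrete convolution, Q_j = Σ (P_i / 10 mm) · U_{j−i}.
At t = 3 h (j=2): Q = (6.5/10)·4 + (26.9/10)·2 + (32.3/10)·0 = 7.98 L/s.

Q ≈ 7.98 L/s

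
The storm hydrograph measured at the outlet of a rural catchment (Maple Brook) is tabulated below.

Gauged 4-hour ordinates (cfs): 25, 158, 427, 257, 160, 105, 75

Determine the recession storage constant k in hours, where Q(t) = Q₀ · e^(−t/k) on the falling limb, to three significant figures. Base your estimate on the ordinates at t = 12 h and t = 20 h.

k ≈ 8.94 h

On the falling limb, Q drops from 257 to 105 cfs between t = 12 h and t = 20 h (Δt = 8 h).
k = −Δt / ln(Q₂/Q₁) = −8 / ln(105/257) = 8.94 h.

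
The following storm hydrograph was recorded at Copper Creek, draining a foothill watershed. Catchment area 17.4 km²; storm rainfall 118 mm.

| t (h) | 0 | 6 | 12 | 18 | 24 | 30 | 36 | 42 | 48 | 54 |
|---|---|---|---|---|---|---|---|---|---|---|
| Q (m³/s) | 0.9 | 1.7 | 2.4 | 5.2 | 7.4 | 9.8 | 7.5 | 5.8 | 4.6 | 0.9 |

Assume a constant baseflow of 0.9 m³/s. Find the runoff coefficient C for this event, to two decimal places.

ΣQ_DR = 37.20 m³/s; V = ΣQ_DR·Δt = 8.035 × 10^5 m³.
Runoff depth d = V / A = 46.18 mm.
C = d / P = 46.18 / 118 = 0.39.

C ≈ 0.39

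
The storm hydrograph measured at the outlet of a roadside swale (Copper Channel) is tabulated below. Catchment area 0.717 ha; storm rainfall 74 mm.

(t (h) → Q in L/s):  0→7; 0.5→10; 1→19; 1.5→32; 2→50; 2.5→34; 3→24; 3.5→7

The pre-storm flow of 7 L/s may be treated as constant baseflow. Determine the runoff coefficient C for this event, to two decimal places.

ΣQ_DR = 127.0 L/s; V = ΣQ_DR·Δt = 2.286 × 10^5 L.
Runoff depth d = V / A = 31.88 mm.
C = d / P = 31.88 / 74 = 0.43.

C ≈ 0.43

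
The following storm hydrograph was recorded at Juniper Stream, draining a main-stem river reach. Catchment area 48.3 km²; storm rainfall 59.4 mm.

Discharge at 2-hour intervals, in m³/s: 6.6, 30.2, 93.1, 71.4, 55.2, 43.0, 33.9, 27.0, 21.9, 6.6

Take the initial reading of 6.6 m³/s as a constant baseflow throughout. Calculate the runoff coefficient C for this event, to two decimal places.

ΣQ_DR = 322.9 m³/s; V = ΣQ_DR·Δt = 2.325 × 10^6 m³.
Runoff depth d = V / A = 48.13 mm.
C = d / P = 48.13 / 59.4 = 0.81.

C ≈ 0.81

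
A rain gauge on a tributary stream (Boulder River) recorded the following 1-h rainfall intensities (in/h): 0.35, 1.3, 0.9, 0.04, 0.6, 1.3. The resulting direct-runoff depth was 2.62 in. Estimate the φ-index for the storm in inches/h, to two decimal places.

Only the 4 blocks with intensity above φ contribute runoff: 1.3, 0.9, 0.6, 1.3 in/h.
Σ(I−φ)·Δt = d  ⇒  (1.3+0.9+0.6+1.3 − 4φ)·1 = 2.62
φ = (4.100 − 2.62/1) / 4 = 0.37 in/h.

φ ≈ 0.37 in/h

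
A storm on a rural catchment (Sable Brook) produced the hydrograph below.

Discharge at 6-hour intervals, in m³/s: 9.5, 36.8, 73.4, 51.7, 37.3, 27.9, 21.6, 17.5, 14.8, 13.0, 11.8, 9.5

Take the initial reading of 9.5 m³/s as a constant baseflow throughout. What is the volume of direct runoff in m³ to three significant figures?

Direct-runoff ordinates (Q − Q_b): 0.0, 27.3, 63.9, 42.2, 27.8, 18.4, 12.1, 8.0, 5.3, 3.5, 2.3, 0.0 m³/s.
ΣQ_DR = 210.8 m³/s.
With Δt = 6 h = 21600 s, V = ΣQ_DR · Δt = 210.8 × 21600 = 4.55 × 10^6 m³.

V ≈ 4.55 × 10^6 m³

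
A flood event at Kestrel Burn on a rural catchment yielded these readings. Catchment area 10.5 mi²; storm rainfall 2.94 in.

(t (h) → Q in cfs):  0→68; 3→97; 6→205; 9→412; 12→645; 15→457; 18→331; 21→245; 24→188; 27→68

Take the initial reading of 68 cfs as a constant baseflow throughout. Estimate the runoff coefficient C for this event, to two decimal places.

ΣQ_DR = 2036 cfs; V = ΣQ_DR·Δt = 2.199 × 10^7 ft³.
Runoff depth d = V / A = 0.9014 in.
C = d / P = 0.9014 / 2.94 = 0.31.

C ≈ 0.31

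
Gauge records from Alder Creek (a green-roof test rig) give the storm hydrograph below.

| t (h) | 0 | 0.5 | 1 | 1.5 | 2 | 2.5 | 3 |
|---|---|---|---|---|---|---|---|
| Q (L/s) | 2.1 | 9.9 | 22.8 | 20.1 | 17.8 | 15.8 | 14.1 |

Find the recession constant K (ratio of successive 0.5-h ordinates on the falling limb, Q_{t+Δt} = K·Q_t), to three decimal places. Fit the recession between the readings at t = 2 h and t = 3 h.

Using the recession-limb readings at t = 2 h and t = 3 h: Q falls from 17.8 to 14.1 L/s over 2 intervals.
K = (Q₂/Q₁)^(1/2) = (14.1/17.8)^(1/2) = 0.890.

K ≈ 0.890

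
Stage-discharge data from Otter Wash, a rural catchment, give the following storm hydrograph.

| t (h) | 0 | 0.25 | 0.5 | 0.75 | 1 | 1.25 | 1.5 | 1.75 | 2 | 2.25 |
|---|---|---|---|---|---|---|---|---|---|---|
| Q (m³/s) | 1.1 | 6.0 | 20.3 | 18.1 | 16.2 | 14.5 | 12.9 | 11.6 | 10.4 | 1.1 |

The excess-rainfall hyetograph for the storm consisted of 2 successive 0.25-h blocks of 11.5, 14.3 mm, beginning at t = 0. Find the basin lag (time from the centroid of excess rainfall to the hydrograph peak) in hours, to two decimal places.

t_L ≈ 0.24 h

Centroid of excess rainfall: t_c = Σ P_i·t̄_i / ΣP_i = 0.2636 h (block centres at 0.125, 0.375 h).
Hydrograph peak occurs at t = 0.5 h, so basin lag t_L = 0.5 − 0.2636 = 0.24 h.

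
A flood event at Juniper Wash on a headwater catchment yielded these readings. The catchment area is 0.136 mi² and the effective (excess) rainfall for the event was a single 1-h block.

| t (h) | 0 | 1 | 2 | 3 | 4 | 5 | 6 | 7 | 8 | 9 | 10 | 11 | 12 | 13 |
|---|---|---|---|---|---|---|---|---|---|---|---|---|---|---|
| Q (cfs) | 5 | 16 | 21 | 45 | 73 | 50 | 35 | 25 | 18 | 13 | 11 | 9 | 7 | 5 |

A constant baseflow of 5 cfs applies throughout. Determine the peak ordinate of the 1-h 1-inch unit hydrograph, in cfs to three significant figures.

U_p ≈ 22.7 cfs

Direct runoff: 0.0, 11.0, 16.0, 40.0, 68.0, 45.0, 30.0, 20.0, 13.0, 8.0, 6.0, 4.0, 2.0, 0.0 cfs; ΣQ_DR = 263.0 cfs, peak = 68.0 cfs.
Runoff depth d = ΣQ_DR·Δt / A = 263.0 × 3600 / (0.136 mi²) = 2.997 in.
The 1-inch UH is the DRH scaled by (1 in)/d, so U_p = 68.0 × 1/2.997 = 22.7 cfs.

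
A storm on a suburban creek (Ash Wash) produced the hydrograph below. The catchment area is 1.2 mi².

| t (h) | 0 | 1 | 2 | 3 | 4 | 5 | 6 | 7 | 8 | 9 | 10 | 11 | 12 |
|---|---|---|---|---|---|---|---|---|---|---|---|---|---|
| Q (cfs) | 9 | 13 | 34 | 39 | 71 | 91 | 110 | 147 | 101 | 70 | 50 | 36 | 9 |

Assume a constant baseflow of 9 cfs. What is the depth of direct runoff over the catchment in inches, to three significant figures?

Direct runoff: 0.0, 4.0, 25.0, 30.0, 62.0, 82.0, 101.0, 138.0, 92.0, 61.0, 41.0, 27.0, 0.0 cfs; ΣQ_DR = 663.0 cfs.
V = ΣQ_DR · Δt = 663.0 × 3600 s = 2.387 × 10^6 ft³.
Over A = 1.2 mi², depth = V / A = 0.856 in.

d ≈ 0.856 in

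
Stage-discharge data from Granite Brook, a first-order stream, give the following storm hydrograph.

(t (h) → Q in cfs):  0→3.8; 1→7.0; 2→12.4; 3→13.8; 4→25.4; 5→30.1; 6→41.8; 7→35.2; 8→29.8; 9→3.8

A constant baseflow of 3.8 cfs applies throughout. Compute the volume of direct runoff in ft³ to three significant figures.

Direct-runoff ordinates (Q − Q_b): 0.0, 3.2, 8.6, 10.0, 21.6, 26.3, 38.0, 31.4, 26.0, 0.0 cfs.
ΣQ_DR = 165.1 cfs.
With Δt = 1 h = 3600 s, V = ΣQ_DR · Δt = 165.1 × 3600 = 5.94 × 10^5 ft³.

V ≈ 5.94 × 10^5 ft³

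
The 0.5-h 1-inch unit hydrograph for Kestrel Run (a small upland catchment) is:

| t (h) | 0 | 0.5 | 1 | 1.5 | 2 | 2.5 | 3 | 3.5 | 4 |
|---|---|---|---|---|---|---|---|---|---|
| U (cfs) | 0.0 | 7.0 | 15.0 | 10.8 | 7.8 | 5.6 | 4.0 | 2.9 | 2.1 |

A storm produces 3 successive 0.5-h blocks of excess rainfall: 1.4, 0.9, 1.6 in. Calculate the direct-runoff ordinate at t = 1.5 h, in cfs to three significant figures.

Q ≈ 39.8 cfs

By discrete convolution, Q_j = Σ (P_i / 1 in) · U_{j−i}.
At t = 1.5 h (j=3): Q = (1.4/1)·10.8 + (0.9/1)·15.0 + (1.6/1)·7.0 = 39.8 cfs.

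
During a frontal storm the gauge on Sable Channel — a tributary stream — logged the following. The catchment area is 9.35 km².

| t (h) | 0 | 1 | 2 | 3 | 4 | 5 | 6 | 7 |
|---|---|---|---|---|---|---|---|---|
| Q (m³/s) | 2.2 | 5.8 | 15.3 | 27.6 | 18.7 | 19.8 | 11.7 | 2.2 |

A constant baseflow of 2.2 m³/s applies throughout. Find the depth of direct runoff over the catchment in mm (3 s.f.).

d ≈ 33.0 mm

Direct runoff: 0.0, 3.6, 13.1, 25.4, 16.5, 17.6, 9.5, 0.0 m³/s; ΣQ_DR = 85.70 m³/s.
V = ΣQ_DR · Δt = 85.70 × 3600 s = 3.085 × 10^5 m³.
Over A = 9.35 km², depth = V / A = 33.0 mm.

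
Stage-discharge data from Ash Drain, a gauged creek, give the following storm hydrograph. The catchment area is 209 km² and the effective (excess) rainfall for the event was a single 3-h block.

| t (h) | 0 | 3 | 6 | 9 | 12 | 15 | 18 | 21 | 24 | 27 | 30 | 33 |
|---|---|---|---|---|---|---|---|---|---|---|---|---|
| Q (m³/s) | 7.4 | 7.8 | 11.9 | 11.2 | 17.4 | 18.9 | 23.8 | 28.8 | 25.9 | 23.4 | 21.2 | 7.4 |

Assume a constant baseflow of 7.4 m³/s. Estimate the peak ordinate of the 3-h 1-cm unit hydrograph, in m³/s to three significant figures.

U_p ≈ 35.6 m³/s

Direct runoff: 0.0, 0.4, 4.5, 3.8, 10.0, 11.5, 16.4, 21.4, 18.5, 16.0, 13.8, 0.0 m³/s; ΣQ_DR = 116.3 m³/s, peak = 21.4 m³/s.
Runoff depth d = ΣQ_DR·Δt / A = 116.3 × 10800 / (209 km²) = 6.010 mm.
The 1-cm UH is the DRH scaled by (10 mm)/d, so U_p = 21.4 × 10/6.010 = 35.6 m³/s.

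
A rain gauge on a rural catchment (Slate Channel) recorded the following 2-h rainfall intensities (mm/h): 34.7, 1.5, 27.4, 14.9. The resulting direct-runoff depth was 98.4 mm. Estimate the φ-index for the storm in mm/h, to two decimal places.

φ ≈ 9.27 mm/h

Only the 3 blocks with intensity above φ contribute runoff: 34.7, 27.4, 14.9 mm/h.
Σ(I−φ)·Δt = d  ⇒  (34.7+27.4+14.9 − 3φ)·2 = 98.4
φ = (77.00 − 98.4/2) / 3 = 9.27 mm/h.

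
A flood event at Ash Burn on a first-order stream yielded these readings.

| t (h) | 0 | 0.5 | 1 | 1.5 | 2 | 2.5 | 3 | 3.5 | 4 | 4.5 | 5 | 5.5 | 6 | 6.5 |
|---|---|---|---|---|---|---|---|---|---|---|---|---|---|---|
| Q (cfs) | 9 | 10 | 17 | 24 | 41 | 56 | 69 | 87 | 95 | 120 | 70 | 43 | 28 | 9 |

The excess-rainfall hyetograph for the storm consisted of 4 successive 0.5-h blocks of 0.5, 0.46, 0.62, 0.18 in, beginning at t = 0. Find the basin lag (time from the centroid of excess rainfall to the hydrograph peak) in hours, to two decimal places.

Centroid of excess rainfall: t_c = Σ P_i·t̄_i / ΣP_i = 0.8864 h (block centres at 0.25, 0.75, 1.25, 1.75 h).
Hydrograph peak occurs at t = 4.5 h, so basin lag t_L = 4.5 − 0.8864 = 3.61 h.

t_L ≈ 3.61 h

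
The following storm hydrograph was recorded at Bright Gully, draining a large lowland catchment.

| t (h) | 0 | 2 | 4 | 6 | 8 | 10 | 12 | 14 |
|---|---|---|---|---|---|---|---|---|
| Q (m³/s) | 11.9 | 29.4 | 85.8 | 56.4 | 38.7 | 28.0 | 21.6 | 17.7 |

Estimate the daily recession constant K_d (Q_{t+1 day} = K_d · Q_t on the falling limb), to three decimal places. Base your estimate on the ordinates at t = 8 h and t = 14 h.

Between t = 8 h and t = 14 h the flow falls from 38.7 to 17.7 m³/s over 3×2 h = 6 h.
Per-interval ratio K = (17.7/38.7)^(1/3) = 0.7705; K_d = K^(24/2) = 0.044.

K_d ≈ 0.044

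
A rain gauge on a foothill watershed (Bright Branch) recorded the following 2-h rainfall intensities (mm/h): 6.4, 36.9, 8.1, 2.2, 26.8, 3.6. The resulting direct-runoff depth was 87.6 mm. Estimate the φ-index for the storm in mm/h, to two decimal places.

Only the 2 blocks with intensity above φ contribute runoff: 36.9, 26.8 mm/h.
Σ(I−φ)·Δt = d  ⇒  (36.9+26.8 − 2φ)·2 = 87.6
φ = (63.70 − 87.6/2) / 2 = 9.95 mm/h.

φ ≈ 9.95 mm/h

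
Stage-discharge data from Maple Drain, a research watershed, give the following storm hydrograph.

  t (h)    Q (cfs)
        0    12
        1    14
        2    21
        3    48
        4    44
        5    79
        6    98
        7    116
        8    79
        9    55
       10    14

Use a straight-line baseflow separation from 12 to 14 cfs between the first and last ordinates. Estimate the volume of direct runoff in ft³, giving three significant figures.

Direct-runoff ordinates (Q − Q_b): 0.00, 1.80, 8.60, 35.40, 31.20, 66.00, 84.80, 102.60, 65.40, 41.20, 0.00 cfs.
ΣQ_DR = 437.0 cfs.
With Δt = 1 h = 3600 s, V = ΣQ_DR · Δt = 437.0 × 3600 = 1.57 × 10^6 ft³.

V ≈ 1.57 × 10^6 ft³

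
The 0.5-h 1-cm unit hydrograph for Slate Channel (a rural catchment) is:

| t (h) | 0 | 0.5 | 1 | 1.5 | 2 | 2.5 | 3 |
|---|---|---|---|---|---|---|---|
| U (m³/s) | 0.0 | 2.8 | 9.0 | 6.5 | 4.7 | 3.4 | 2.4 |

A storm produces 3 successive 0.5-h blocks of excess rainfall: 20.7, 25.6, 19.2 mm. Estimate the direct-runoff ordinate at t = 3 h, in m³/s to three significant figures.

Q ≈ 22.7 m³/s

By discrete convolution, Q_j = Σ (P_i / 10 mm) · U_{j−i}.
At t = 3 h (j=6): Q = (20.7/10)·2.4 + (25.6/10)·3.4 + (19.2/10)·4.7 = 22.7 m³/s.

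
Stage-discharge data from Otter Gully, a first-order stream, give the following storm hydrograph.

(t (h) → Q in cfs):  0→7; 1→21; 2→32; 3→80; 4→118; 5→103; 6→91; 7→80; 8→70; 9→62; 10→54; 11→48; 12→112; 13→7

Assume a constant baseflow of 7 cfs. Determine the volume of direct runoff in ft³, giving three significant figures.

V ≈ 2.83 × 10^6 ft³

Direct-runoff ordinates (Q − Q_b): 0.0, 14.0, 25.0, 73.0, 111.0, 96.0, 84.0, 73.0, 63.0, 55.0, 47.0, 41.0, 105.0, 0.0 cfs.
ΣQ_DR = 787.0 cfs.
With Δt = 1 h = 3600 s, V = ΣQ_DR · Δt = 787.0 × 3600 = 2.83 × 10^6 ft³.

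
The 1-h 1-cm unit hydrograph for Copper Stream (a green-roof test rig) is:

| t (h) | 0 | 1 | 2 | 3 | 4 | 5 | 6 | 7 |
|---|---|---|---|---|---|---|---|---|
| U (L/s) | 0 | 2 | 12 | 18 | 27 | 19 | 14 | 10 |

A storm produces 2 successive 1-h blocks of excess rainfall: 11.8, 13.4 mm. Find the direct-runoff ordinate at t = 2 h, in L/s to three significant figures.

Q ≈ 16.8 L/s

By discrete convolution, Q_j = Σ (P_i / 10 mm) · U_{j−i}.
At t = 2 h (j=2): Q = (11.8/10)·12 + (13.4/10)·2 = 16.8 L/s.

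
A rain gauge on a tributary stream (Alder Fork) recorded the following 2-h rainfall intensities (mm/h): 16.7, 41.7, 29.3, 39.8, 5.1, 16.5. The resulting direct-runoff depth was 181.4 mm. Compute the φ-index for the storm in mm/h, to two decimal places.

φ ≈ 10.66 mm/h

Only the 5 blocks with intensity above φ contribute runoff: 16.7, 41.7, 29.3, 39.8, 16.5 mm/h.
Σ(I−φ)·Δt = d  ⇒  (16.7+41.7+29.3+39.8+16.5 − 5φ)·2 = 181.4
φ = (144.0 − 181.4/2) / 5 = 10.66 mm/h.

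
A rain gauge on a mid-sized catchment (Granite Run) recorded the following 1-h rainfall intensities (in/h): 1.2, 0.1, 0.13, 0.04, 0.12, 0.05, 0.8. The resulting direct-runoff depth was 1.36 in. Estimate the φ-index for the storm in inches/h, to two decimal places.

Only the 2 blocks with intensity above φ contribute runoff: 1.2, 0.8 in/h.
Σ(I−φ)·Δt = d  ⇒  (1.2+0.8 − 2φ)·1 = 1.36
φ = (2.000 − 1.36/1) / 2 = 0.32 in/h.

φ ≈ 0.32 in/h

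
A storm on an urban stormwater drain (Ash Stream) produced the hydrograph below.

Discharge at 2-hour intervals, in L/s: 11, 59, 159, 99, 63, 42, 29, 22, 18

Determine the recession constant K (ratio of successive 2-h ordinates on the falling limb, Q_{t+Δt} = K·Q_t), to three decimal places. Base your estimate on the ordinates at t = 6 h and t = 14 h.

K ≈ 0.687

Using the recession-limb readings at t = 6 h and t = 14 h: Q falls from 99 to 22 L/s over 4 intervals.
K = (Q₂/Q₁)^(1/4) = (22/99)^(1/4) = 0.687.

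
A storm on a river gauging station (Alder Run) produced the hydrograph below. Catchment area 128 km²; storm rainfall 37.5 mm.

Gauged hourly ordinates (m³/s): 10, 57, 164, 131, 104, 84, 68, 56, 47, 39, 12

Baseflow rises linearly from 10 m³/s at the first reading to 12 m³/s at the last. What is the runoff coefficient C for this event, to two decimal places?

C ≈ 0.49

ΣQ_DR = 651.0 m³/s; V = ΣQ_DR·Δt = 2.344 × 10^6 m³.
Runoff depth d = V / A = 18.31 mm.
C = d / P = 18.31 / 37.5 = 0.49.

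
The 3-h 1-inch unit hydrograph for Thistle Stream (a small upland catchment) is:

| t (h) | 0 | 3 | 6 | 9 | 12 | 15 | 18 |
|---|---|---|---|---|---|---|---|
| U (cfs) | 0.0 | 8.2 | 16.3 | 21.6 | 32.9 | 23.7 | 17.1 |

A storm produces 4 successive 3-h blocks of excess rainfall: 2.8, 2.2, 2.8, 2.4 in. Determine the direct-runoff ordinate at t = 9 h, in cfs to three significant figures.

By discrete convolution, Q_j = Σ (P_i / 1 in) · U_{j−i}.
At t = 9 h (j=3): Q = (2.8/1)·21.6 + (2.2/1)·16.3 + (2.8/1)·8.2 + (2.4/1)·0.0 = 119 cfs.

Q ≈ 119 cfs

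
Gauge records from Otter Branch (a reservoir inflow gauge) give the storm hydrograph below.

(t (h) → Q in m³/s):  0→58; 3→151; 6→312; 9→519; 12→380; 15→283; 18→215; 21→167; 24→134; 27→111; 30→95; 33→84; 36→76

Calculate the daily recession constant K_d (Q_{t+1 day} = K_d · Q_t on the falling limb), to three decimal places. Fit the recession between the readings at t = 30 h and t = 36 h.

K_d ≈ 0.410

Between t = 30 h and t = 36 h the flow falls from 95 to 76 m³/s over 2×3 h = 6 h.
Per-interval ratio K = (76/95)^(1/2) = 0.8944; K_d = K^(24/3) = 0.410.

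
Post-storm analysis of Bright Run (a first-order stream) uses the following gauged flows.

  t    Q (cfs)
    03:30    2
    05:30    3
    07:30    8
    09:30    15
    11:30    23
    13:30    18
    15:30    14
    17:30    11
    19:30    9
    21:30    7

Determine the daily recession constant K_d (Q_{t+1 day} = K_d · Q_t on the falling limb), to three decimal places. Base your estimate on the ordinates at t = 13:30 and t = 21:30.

Between t = 13:30 and t = 21:30 the flow falls from 18 to 7 cfs over 4×2 h = 8 h.
Per-interval ratio K = (7/18)^(1/4) = 0.7897; K_d = K^(24/2) = 0.059.

K_d ≈ 0.059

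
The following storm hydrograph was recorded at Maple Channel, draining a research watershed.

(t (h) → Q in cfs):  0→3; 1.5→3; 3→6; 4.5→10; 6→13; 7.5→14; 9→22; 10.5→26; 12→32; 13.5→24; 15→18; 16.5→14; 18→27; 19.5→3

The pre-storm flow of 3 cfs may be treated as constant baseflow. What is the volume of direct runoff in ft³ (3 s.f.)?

V ≈ 9.34 × 10^5 ft³

Direct-runoff ordinates (Q − Q_b): 0.0, 0.0, 3.0, 7.0, 10.0, 11.0, 19.0, 23.0, 29.0, 21.0, 15.0, 11.0, 24.0, 0.0 cfs.
ΣQ_DR = 173.0 cfs.
With Δt = 1.5 h = 5400 s, V = ΣQ_DR · Δt = 173.0 × 5400 = 9.34 × 10^5 ft³.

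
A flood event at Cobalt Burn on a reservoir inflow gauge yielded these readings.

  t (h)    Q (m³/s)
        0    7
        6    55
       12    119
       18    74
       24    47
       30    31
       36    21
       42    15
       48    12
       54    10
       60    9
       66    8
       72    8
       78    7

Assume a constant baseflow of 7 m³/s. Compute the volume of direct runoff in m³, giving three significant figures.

Direct-runoff ordinates (Q − Q_b): 0.0, 48.0, 112.0, 67.0, 40.0, 24.0, 14.0, 8.0, 5.0, 3.0, 2.0, 1.0, 1.0, 0.0 m³/s.
ΣQ_DR = 325.0 m³/s.
With Δt = 6 h = 21600 s, V = ΣQ_DR · Δt = 325.0 × 21600 = 7.02 × 10^6 m³.

V ≈ 7.02 × 10^6 m³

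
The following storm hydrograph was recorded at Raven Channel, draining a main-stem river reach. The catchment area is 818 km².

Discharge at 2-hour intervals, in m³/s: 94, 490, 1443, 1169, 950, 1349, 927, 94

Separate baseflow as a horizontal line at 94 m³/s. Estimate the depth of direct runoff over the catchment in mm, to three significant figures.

Direct runoff: 0.0, 396.0, 1349.0, 1075.0, 856.0, 1255.0, 833.0, 0.0 m³/s; ΣQ_DR = 5764 m³/s.
V = ΣQ_DR · Δt = 5764 × 7200 s = 4.150 × 10^7 m³.
Over A = 818 km², depth = V / A = 50.7 mm.

d ≈ 50.7 mm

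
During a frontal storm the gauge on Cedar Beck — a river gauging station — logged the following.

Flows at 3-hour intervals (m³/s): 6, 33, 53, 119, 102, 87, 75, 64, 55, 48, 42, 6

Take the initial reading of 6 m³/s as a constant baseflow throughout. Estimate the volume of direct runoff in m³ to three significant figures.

Direct-runoff ordinates (Q − Q_b): 0.0, 27.0, 47.0, 113.0, 96.0, 81.0, 69.0, 58.0, 49.0, 42.0, 36.0, 0.0 m³/s.
ΣQ_DR = 618.0 m³/s.
With Δt = 3 h = 10800 s, V = ΣQ_DR · Δt = 618.0 × 10800 = 6.67 × 10^6 m³.

V ≈ 6.67 × 10^6 m³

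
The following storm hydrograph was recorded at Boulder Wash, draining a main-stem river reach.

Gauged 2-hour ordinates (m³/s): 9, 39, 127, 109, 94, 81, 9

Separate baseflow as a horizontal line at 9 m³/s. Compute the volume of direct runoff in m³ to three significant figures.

Direct-runoff ordinates (Q − Q_b): 0.0, 30.0, 118.0, 100.0, 85.0, 72.0, 0.0 m³/s.
ΣQ_DR = 405.0 m³/s.
With Δt = 2 h = 7200 s, V = ΣQ_DR · Δt = 405.0 × 7200 = 2.92 × 10^6 m³.

V ≈ 2.92 × 10^6 m³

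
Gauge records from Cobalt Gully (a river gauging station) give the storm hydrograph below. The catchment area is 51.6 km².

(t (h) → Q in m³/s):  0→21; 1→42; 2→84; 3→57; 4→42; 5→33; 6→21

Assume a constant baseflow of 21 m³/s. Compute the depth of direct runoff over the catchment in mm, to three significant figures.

Direct runoff: 0.0, 21.0, 63.0, 36.0, 21.0, 12.0, 0.0 m³/s; ΣQ_DR = 153.0 m³/s.
V = ΣQ_DR · Δt = 153.0 × 3600 s = 5.508 × 10^5 m³.
Over A = 51.6 km², depth = V / A = 10.7 mm.

d ≈ 10.7 mm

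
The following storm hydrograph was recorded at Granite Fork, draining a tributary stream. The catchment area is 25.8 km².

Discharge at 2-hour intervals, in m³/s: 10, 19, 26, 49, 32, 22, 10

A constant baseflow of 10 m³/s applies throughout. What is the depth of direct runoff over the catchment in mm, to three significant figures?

Direct runoff: 0.0, 9.0, 16.0, 39.0, 22.0, 12.0, 0.0 m³/s; ΣQ_DR = 98.00 m³/s.
V = ΣQ_DR · Δt = 98.00 × 7200 s = 7.056 × 10^5 m³.
Over A = 25.8 km², depth = V / A = 27.3 mm.

d ≈ 27.3 mm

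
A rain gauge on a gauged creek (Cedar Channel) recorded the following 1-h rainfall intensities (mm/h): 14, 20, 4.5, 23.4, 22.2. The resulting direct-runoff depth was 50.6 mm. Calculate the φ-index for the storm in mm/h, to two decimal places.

Only the 4 blocks with intensity above φ contribute runoff: 14, 20, 23.4, 22.2 mm/h.
Σ(I−φ)·Δt = d  ⇒  (14+20+23.4+22.2 − 4φ)·1 = 50.6
φ = (79.60 − 50.6/1) / 4 = 7.25 mm/h.

φ ≈ 7.25 mm/h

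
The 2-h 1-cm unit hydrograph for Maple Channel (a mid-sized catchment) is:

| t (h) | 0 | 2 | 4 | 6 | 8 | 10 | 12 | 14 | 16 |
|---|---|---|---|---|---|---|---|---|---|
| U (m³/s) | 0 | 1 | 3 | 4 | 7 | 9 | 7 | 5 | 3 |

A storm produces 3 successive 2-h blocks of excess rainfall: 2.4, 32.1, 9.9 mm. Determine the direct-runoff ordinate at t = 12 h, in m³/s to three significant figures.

Q ≈ 37.5 m³/s

By discrete convolution, Q_j = Σ (P_i / 10 mm) · U_{j−i}.
At t = 12 h (j=6): Q = (2.4/10)·7 + (32.1/10)·9 + (9.9/10)·7 = 37.5 m³/s.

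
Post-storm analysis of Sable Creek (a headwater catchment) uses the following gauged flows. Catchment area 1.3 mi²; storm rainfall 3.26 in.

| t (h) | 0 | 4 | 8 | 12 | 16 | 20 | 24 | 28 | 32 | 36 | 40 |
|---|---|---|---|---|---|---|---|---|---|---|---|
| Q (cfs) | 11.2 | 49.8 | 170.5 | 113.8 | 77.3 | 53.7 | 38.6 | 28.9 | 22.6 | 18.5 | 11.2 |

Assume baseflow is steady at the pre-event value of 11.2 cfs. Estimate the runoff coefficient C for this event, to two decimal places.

ΣQ_DR = 472.9 cfs; V = ΣQ_DR·Δt = 6.810 × 10^6 ft³.
Runoff depth d = V / A = 2.255 in.
C = d / P = 2.255 / 3.26 = 0.69.

C ≈ 0.69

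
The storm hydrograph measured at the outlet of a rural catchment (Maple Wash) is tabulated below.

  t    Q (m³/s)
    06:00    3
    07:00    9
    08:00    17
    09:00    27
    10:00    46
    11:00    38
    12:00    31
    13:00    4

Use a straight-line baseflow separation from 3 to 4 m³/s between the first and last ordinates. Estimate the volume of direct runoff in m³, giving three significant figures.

V ≈ 5.29 × 10^5 m³

Direct-runoff ordinates (Q − Q_b): 0.00, 5.86, 13.71, 23.57, 42.43, 34.29, 27.14, 0.00 m³/s.
ΣQ_DR = 147.0 m³/s.
With Δt = 1 h = 3600 s, V = ΣQ_DR · Δt = 147.0 × 3600 = 5.29 × 10^5 m³.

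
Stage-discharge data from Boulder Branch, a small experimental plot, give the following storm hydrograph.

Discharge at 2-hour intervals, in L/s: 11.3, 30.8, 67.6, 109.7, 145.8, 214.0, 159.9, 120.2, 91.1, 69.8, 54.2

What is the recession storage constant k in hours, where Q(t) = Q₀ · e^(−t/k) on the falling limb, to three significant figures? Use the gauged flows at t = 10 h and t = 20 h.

k ≈ 7.28 h

On the falling limb, Q drops from 214.0 to 54.2 L/s between t = 10 h and t = 20 h (Δt = 10 h).
k = −Δt / ln(Q₂/Q₁) = −10 / ln(54.2/214.0) = 7.28 h.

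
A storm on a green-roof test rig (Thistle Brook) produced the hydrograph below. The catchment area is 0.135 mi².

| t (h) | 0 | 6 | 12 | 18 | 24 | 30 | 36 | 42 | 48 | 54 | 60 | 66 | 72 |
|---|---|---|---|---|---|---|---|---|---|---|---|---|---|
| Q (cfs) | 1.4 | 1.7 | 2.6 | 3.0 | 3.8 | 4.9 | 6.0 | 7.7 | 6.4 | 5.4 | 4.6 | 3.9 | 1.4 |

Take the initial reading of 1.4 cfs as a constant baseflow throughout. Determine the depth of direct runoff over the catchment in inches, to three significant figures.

d ≈ 2.38 in

Direct runoff: 0.0, 0.3, 1.2, 1.6, 2.4, 3.5, 4.6, 6.3, 5.0, 4.0, 3.2, 2.5, 0.0 cfs; ΣQ_DR = 34.60 cfs.
V = ΣQ_DR · Δt = 34.60 × 21600 s = 7.474 × 10^5 ft³.
Over A = 0.135 mi², depth = V / A = 2.38 in.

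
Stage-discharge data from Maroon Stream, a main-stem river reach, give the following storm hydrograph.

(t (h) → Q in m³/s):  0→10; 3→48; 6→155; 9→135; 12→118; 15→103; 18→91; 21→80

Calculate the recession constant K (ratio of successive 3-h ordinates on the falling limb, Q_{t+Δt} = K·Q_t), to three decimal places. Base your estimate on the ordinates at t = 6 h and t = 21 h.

Using the recession-limb readings at t = 6 h and t = 21 h: Q falls from 155 to 80 m³/s over 5 intervals.
K = (Q₂/Q₁)^(1/5) = (80/155)^(1/5) = 0.876.

K ≈ 0.876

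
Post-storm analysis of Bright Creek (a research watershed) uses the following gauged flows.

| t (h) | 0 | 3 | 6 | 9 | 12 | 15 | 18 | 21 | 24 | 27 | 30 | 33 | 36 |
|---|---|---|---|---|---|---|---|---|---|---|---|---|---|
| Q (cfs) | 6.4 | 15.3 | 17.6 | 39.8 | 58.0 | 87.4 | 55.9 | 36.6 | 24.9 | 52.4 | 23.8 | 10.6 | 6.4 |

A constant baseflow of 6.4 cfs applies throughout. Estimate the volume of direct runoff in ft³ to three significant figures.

V ≈ 3.80 × 10^6 ft³

Direct-runoff ordinates (Q − Q_b): 0.0, 8.9, 11.2, 33.4, 51.6, 81.0, 49.5, 30.2, 18.5, 46.0, 17.4, 4.2, 0.0 cfs.
ΣQ_DR = 351.9 cfs.
With Δt = 3 h = 10800 s, V = ΣQ_DR · Δt = 351.9 × 10800 = 3.80 × 10^6 ft³.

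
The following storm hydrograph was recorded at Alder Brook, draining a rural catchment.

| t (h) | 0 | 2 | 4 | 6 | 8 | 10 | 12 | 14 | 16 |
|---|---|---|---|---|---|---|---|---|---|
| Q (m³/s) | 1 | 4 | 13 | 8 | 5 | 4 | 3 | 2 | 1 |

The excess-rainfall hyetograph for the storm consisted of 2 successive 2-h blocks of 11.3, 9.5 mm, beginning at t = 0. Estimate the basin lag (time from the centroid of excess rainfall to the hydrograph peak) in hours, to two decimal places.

t_L ≈ 2.09 h

Centroid of excess rainfall: t_c = Σ P_i·t̄_i / ΣP_i = 1.9135 h (block centres at 1, 3 h).
Hydrograph peak occurs at t = 4 h, so basin lag t_L = 4 − 1.9135 = 2.09 h.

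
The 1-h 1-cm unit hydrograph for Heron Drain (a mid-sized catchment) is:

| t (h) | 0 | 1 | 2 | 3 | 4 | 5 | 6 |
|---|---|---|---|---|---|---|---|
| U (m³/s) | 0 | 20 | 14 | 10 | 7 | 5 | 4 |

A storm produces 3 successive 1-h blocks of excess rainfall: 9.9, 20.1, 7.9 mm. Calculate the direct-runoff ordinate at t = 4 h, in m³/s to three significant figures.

Q ≈ 38.1 m³/s

By discrete convolution, Q_j = Σ (P_i / 10 mm) · U_{j−i}.
At t = 4 h (j=4): Q = (9.9/10)·7 + (20.1/10)·10 + (7.9/10)·14 = 38.1 m³/s.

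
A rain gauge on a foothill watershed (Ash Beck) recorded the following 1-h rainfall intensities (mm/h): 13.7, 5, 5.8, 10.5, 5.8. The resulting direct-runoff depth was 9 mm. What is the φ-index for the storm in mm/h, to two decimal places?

Only the 2 blocks with intensity above φ contribute runoff: 13.7, 10.5 mm/h.
Σ(I−φ)·Δt = d  ⇒  (13.7+10.5 − 2φ)·1 = 9
φ = (24.20 − 9/1) / 2 = 7.60 mm/h.

φ ≈ 7.60 mm/h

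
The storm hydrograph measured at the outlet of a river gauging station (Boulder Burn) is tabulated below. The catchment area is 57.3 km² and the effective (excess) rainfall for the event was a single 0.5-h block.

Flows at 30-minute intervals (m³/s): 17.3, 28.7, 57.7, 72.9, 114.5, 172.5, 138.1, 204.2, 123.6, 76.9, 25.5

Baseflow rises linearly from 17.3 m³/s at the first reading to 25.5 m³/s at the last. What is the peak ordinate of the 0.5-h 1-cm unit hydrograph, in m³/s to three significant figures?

U_p ≈ 72.4 m³/s

Direct runoff: 0.00, 10.58, 38.76, 53.14, 93.92, 151.10, 115.88, 181.16, 99.74, 52.22, 0.00 m³/s; ΣQ_DR = 796.5 m³/s, peak = 181.16 m³/s.
Runoff depth d = ΣQ_DR·Δt / A = 796.5 × 1800 / (57.3 km²) = 25.02 mm.
The 1-cm UH is the DRH scaled by (10 mm)/d, so U_p = 181.16 × 10/25.02 = 72.4 m³/s.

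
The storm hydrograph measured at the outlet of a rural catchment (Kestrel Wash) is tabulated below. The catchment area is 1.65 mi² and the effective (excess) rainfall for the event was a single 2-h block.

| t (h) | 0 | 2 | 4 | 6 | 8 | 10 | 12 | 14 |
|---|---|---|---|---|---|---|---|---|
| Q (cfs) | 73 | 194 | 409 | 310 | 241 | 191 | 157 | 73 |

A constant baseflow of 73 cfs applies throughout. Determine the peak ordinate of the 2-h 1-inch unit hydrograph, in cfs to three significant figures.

Direct runoff: 0.0, 121.0, 336.0, 237.0, 168.0, 118.0, 84.0, 0.0 cfs; ΣQ_DR = 1064 cfs, peak = 336.0 cfs.
Runoff depth d = ΣQ_DR·Δt / A = 1064 × 7200 / (1.65 mi²) = 1.998 in.
The 1-inch UH is the DRH scaled by (1 in)/d, so U_p = 336.0 × 1/1.998 = 168 cfs.

U_p ≈ 168 cfs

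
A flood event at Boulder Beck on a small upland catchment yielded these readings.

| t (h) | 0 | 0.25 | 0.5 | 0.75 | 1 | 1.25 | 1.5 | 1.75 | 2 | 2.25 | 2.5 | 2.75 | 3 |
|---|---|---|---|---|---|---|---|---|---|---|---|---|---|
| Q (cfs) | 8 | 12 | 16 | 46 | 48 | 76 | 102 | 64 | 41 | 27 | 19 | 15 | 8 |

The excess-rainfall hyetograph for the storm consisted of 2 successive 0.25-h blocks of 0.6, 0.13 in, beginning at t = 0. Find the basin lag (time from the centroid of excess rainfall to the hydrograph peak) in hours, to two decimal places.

t_L ≈ 1.33 h

Centroid of excess rainfall: t_c = Σ P_i·t̄_i / ΣP_i = 0.1695 h (block centres at 0.125, 0.375 h).
Hydrograph peak occurs at t = 1.5 h, so basin lag t_L = 1.5 − 0.1695 = 1.33 h.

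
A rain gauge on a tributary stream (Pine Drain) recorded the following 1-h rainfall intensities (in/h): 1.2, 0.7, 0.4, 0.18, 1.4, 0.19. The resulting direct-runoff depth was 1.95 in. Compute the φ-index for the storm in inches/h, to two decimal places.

φ ≈ 0.45 in/h

Only the 3 blocks with intensity above φ contribute runoff: 1.2, 0.7, 1.4 in/h.
Σ(I−φ)·Δt = d  ⇒  (1.2+0.7+1.4 − 3φ)·1 = 1.95
φ = (3.300 − 1.95/1) / 3 = 0.45 in/h.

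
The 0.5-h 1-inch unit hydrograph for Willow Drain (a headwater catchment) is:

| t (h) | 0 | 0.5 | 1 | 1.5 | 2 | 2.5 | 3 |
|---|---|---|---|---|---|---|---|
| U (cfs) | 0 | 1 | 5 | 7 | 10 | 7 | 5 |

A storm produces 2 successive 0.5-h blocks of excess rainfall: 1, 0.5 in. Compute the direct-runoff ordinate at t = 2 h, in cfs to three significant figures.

By discrete convolution, Q_j = Σ (P_i / 1 in) · U_{j−i}.
At t = 2 h (j=4): Q = (1/1)·10 + (0.5/1)·7 = 13.5 cfs.

Q ≈ 13.5 cfs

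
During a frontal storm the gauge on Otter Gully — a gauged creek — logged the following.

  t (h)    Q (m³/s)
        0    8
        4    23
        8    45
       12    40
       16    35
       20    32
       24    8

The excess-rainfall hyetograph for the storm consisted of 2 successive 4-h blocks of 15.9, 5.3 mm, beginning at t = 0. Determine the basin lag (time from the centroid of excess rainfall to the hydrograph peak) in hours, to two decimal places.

t_L ≈ 5.00 h

Centroid of excess rainfall: t_c = Σ P_i·t̄_i / ΣP_i = 3.0000 h (block centres at 2, 6 h).
Hydrograph peak occurs at t = 8 h, so basin lag t_L = 8 − 3.0000 = 5.00 h.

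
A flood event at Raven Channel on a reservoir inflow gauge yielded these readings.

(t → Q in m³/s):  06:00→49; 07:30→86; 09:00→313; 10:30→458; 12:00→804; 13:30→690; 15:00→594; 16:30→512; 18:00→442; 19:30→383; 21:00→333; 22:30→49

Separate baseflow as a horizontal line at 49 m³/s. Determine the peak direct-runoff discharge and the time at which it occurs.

Q_p = 755.0 m³/s at t = 12:00

Subtracting baseflow gives direct-runoff ordinates: 0.0, 37.0, 264.0, 409.0, 755.0, 641.0, 545.0, 463.0, 393.0, 334.0, 284.0, 0.0 m³/s.
The maximum is 755.0 m³/s, occurring at the reading for t = 12:00.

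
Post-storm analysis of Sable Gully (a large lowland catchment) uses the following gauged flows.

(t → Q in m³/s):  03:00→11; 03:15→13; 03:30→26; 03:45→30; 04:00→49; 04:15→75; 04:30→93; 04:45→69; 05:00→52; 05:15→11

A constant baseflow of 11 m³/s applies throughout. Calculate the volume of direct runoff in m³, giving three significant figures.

Direct-runoff ordinates (Q − Q_b): 0.0, 2.0, 15.0, 19.0, 38.0, 64.0, 82.0, 58.0, 41.0, 0.0 m³/s.
ΣQ_DR = 319.0 m³/s.
With Δt = 0.25 h = 900 s, V = ΣQ_DR · Δt = 319.0 × 900 = 2.87 × 10^5 m³.

V ≈ 2.87 × 10^5 m³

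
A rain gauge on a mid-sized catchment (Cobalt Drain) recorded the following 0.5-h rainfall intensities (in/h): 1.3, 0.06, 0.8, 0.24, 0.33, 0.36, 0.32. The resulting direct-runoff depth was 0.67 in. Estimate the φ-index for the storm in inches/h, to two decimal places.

φ ≈ 0.38 in/h

Only the 2 blocks with intensity above φ contribute runoff: 1.3, 0.8 in/h.
Σ(I−φ)·Δt = d  ⇒  (1.3+0.8 − 2φ)·0.5 = 0.67
φ = (2.100 − 0.67/0.5) / 2 = 0.38 in/h.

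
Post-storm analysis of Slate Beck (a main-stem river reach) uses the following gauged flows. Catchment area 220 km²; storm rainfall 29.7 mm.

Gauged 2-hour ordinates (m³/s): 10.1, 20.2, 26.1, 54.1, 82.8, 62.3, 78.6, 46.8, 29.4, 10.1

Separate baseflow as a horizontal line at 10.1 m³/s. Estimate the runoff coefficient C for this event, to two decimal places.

ΣQ_DR = 319.5 m³/s; V = ΣQ_DR·Δt = 2.300 × 10^6 m³.
Runoff depth d = V / A = 10.46 mm.
C = d / P = 10.46 / 29.7 = 0.35.

C ≈ 0.35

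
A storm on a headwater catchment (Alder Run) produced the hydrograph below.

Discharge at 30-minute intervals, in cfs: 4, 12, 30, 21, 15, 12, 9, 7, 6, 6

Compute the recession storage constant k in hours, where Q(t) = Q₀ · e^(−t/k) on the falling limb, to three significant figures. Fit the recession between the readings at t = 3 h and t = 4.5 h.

On the falling limb, Q drops from 9 to 6 cfs between t = 3 h and t = 4.5 h (Δt = 1.5 h).
k = −Δt / ln(Q₂/Q₁) = −1.5 / ln(6/9) = 3.70 h.

k ≈ 3.70 h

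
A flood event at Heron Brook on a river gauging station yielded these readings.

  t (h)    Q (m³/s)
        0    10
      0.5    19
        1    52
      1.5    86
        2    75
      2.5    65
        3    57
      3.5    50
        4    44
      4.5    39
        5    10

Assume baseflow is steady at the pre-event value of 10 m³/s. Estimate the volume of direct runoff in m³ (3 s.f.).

Direct-runoff ordinates (Q − Q_b): 0.0, 9.0, 42.0, 76.0, 65.0, 55.0, 47.0, 40.0, 34.0, 29.0, 0.0 m³/s.
ΣQ_DR = 397.0 m³/s.
With Δt = 0.5 h = 1800 s, V = ΣQ_DR · Δt = 397.0 × 1800 = 7.15 × 10^5 m³.

V ≈ 7.15 × 10^5 m³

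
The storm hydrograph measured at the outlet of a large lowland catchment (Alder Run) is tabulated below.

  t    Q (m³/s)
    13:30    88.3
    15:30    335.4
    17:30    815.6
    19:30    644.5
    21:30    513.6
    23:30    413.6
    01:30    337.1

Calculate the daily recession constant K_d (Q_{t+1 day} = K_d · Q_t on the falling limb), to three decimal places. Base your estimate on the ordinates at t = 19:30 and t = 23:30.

K_d ≈ 0.070

Between t = 19:30 and t = 23:30 the flow falls from 644.5 to 413.6 m³/s over 2×2 h = 4 h.
Per-interval ratio K = (413.6/644.5)^(1/2) = 0.8011; K_d = K^(24/2) = 0.070.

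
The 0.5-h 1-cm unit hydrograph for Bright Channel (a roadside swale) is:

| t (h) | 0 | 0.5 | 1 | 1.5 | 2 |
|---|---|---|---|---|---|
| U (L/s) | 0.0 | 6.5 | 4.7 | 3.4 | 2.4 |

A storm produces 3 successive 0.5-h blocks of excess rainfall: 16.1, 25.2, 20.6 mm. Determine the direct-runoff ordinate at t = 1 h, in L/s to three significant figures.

By discrete convolution, Q_j = Σ (P_i / 10 mm) · U_{j−i}.
At t = 1 h (j=2): Q = (16.1/10)·4.7 + (25.2/10)·6.5 + (20.6/10)·0.0 = 23.9 L/s.

Q ≈ 23.9 L/s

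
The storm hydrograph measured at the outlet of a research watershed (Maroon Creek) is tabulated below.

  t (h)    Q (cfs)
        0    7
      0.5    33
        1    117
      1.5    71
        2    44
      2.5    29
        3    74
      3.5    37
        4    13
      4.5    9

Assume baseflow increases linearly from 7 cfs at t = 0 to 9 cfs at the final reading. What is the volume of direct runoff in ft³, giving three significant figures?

Direct-runoff ordinates (Q − Q_b): 0.00, 25.78, 109.56, 63.33, 36.11, 20.89, 65.67, 28.44, 4.22, 0.00 cfs.
ΣQ_DR = 354.0 cfs.
With Δt = 0.5 h = 1800 s, V = ΣQ_DR · Δt = 354.0 × 1800 = 6.37 × 10^5 ft³.

V ≈ 6.37 × 10^5 ft³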